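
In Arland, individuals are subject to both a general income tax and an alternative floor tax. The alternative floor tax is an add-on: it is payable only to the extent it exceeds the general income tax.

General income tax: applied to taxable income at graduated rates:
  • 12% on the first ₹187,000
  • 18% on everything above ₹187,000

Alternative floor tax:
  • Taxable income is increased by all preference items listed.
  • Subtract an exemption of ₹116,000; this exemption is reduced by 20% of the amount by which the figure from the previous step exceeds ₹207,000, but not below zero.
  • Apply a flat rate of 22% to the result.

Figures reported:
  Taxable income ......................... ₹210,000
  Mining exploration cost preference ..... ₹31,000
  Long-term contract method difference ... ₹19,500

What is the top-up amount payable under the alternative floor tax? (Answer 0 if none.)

General income tax:
  ₹187,000 × 12% = ₹22,440
  ₹23,000 × 18% = ₹4,140
  → ₹26,580

Alternative floor tax:
  Adjusted income: ₹210,000 + ₹31,000 + ₹19,500 = ₹260,500
  Exemption: ₹116,000 − 20% × (₹260,500 − ₹207,000) = ₹116,000 − ₹10,700 = ₹105,300
  Base: ₹260,500 − ₹105,300 = ₹155,200
  ₹155,200 × 22% = ₹34,144

Excess of alternative floor tax over general income tax: ₹34,144 − ₹26,580 = ₹7,564.

₹7,564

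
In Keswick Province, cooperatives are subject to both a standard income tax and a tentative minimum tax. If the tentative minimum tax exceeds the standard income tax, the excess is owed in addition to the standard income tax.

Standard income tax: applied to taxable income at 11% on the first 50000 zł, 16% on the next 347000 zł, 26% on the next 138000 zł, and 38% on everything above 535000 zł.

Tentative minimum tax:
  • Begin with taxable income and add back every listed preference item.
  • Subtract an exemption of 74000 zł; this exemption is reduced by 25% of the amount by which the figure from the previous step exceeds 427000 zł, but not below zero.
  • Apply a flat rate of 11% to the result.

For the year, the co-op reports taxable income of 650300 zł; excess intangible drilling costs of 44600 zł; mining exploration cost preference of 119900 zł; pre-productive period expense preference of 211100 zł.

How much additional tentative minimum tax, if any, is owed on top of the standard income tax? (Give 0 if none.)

0 zł

Standard income tax:
  50000 zł × 11% = 5500 zł
  347000 zł × 16% = 55520 zł
  138000 zł × 26% = 35880 zł
  115300 zł × 38% = 43814 zł
  → 140714 zł

Tentative minimum tax:
  Adjusted income: 650300 zł + 44600 zł + 119900 zł + 211100 zł = 1025900 zł
  Exemption: 25% × (1025900 zł − 427000 zł) = 149725 zł ≥ 74000 zł, so the exemption is fully phased out
  Base: 1025900 zł − 0 zł = 1025900 zł
  1025900 zł × 11% = 112849 zł

112849 zł ≤ 140714 zł, so no add-on is due.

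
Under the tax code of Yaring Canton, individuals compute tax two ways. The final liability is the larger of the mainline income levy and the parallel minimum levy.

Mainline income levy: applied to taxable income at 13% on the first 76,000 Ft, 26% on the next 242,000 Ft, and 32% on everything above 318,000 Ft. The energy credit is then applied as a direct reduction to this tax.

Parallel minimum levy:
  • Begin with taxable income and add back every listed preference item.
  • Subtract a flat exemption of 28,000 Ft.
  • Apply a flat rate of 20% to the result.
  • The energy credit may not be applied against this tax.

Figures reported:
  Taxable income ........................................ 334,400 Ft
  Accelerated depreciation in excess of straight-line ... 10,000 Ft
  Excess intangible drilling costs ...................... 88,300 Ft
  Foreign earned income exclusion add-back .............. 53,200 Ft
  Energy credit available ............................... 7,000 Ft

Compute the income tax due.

91,580 Ft

Parallel minimum levy:
  Adjusted income: 334,400 Ft + 10,000 Ft + 88,300 Ft + 53,200 Ft = 485,900 Ft
  Less exemption 28,000 Ft → base 457,900 Ft
  457,900 Ft × 20% = 91,580 Ft

Mainline income levy:
  76,000 Ft × 13% = 9,880 Ft
  242,000 Ft × 26% = 62,920 Ft
  16,400 Ft × 32% = 5,248 Ft
  → 78,048 Ft
  Less energy credit 7,000 Ft → 71,048 Ft

91,580 Ft > 71,048 Ft, so the parallel minimum levy is the binding amount.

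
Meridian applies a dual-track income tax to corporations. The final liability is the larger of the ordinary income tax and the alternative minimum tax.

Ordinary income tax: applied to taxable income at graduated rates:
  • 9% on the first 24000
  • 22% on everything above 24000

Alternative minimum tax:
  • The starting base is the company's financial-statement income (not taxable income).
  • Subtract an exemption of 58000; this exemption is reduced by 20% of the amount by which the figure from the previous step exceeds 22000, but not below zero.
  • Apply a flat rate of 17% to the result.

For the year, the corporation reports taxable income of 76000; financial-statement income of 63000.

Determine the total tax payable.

Ordinary income tax:
  24000 × 9% = 2160
  52000 × 22% = 11440
  → 13600

Alternative minimum tax:
  Base (financial-statement income): 63000
  Exemption: 58000 − 20% × (63000 − 22000) = 58000 − 8200 = 49800
  Base: 63000 − 49800 = 13200
  13200 × 17% = 2244

13600 > 2244, so the ordinary income tax governs.

13600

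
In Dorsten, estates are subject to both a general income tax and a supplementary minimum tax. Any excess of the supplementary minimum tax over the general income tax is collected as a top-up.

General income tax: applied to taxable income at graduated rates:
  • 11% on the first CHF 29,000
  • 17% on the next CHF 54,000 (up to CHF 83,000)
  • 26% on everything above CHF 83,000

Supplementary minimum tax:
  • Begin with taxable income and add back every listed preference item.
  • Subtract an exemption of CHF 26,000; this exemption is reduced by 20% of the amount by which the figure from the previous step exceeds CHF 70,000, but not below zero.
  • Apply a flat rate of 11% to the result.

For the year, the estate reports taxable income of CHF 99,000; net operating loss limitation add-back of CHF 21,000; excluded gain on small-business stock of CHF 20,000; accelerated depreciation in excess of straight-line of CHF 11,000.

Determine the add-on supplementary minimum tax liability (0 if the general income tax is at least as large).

CHF 0

General income tax:
  CHF 29,000 × 11% = CHF 3,190
  CHF 54,000 × 17% = CHF 9,180
  CHF 16,000 × 26% = CHF 4,160
  → CHF 16,530

Supplementary minimum tax:
  Adjusted income: CHF 99,000 + CHF 21,000 + CHF 20,000 + CHF 11,000 = CHF 151,000
  Exemption: CHF 26,000 − 20% × (CHF 151,000 − CHF 70,000) = CHF 26,000 − CHF 16,200 = CHF 9,800
  Base: CHF 151,000 − CHF 9,800 = CHF 141,200
  CHF 141,200 × 11% = CHF 15,532

CHF 15,532 ≤ CHF 16,530, so no add-on is due.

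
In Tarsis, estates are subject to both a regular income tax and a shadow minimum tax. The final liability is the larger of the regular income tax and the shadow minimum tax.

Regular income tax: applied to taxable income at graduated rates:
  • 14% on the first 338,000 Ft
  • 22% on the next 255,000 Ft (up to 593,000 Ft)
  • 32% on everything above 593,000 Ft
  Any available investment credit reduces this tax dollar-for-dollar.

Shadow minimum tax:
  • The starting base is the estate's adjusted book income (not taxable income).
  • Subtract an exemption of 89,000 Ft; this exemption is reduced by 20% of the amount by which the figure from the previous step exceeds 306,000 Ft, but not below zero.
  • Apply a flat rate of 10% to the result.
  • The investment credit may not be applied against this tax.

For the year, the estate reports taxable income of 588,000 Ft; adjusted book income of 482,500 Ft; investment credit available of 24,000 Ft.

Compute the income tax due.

Regular income tax:
  338,000 Ft × 14% = 47,320 Ft
  250,000 Ft × 22% = 55,000 Ft
  → 102,320 Ft
  Less investment credit 24,000 Ft → 78,320 Ft

Shadow minimum tax:
  Base (adjusted book income): 482,500 Ft
  Exemption: 89,000 Ft − 20% × (482,500 Ft − 306,000 Ft) = 89,000 Ft − 35,300 Ft = 53,700 Ft
  Base: 482,500 Ft − 53,700 Ft = 428,800 Ft
  428,800 Ft × 10% = 42,880 Ft

78,320 Ft > 42,880 Ft, so the regular income tax governs.

78,320 Ft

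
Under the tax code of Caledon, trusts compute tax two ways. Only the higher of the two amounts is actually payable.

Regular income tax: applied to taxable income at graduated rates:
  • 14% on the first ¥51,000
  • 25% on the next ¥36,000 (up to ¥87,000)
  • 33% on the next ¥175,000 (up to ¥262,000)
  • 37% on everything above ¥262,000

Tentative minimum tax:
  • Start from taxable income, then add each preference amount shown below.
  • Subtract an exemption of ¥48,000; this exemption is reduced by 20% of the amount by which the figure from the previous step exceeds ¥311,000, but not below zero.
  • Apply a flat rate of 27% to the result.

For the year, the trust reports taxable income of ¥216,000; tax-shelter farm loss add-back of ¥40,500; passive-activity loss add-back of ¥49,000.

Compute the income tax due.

¥69,525

Tentative minimum tax:
  Adjusted income: ¥216,000 + ¥40,500 + ¥49,000 = ¥305,500
  Exemption: ¥305,500 ≤ ¥311,000, so full ¥48,000 applies
  Base: ¥305,500 − ¥48,000 = ¥257,500
  ¥257,500 × 27% = ¥69,525

Regular income tax:
  ¥51,000 × 14% = ¥7,140
  ¥36,000 × 25% = ¥9,000
  ¥129,000 × 33% = ¥42,570
  → ¥58,710

¥69,525 > ¥58,710, so the tentative minimum tax is the binding amount.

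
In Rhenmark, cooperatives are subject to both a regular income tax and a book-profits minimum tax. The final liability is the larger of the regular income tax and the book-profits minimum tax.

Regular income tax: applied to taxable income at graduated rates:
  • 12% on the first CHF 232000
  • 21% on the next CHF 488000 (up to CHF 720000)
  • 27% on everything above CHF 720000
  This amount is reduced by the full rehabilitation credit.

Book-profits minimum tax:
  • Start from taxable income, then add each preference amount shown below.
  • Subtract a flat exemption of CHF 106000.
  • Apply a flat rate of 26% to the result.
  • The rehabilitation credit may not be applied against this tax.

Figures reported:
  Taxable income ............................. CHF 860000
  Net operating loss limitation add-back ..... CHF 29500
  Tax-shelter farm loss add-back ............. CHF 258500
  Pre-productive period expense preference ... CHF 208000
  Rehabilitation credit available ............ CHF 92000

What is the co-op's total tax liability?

Book-profits minimum tax:
  Adjusted income: CHF 860000 + CHF 29500 + CHF 258500 + CHF 208000 = CHF 1356000
  Less exemption CHF 106000 → base CHF 1250000
  CHF 1250000 × 26% = CHF 325000

Regular income tax:
  CHF 232000 × 12% = CHF 27840
  CHF 488000 × 21% = CHF 102480
  CHF 140000 × 27% = CHF 37800
  → CHF 168120
  Less rehabilitation credit CHF 92000 → CHF 76120

CHF 325000 > CHF 76120, so the book-profits minimum tax is the binding amount.

CHF 325000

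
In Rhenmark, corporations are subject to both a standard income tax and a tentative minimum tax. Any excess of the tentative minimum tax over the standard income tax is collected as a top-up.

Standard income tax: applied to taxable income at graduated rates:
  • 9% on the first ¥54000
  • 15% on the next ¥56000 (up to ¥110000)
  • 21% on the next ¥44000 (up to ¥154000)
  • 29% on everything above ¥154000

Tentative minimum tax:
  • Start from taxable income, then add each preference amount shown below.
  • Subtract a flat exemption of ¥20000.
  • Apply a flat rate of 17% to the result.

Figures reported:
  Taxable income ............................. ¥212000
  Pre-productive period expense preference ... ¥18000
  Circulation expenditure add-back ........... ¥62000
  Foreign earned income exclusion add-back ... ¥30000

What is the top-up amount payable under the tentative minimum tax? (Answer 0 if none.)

¥12020

Tentative minimum tax:
  Adjusted income: ¥212000 + ¥18000 + ¥62000 + ¥30000 = ¥322000
  Less exemption ¥20000 → base ¥302000
  ¥302000 × 17% = ¥51340

Standard income tax:
  ¥54000 × 9% = ¥4860
  ¥56000 × 15% = ¥8400
  ¥44000 × 21% = ¥9240
  ¥58000 × 29% = ¥16820
  → ¥39320

Excess of tentative minimum tax over standard income tax: ¥51340 − ¥39320 = ¥12020.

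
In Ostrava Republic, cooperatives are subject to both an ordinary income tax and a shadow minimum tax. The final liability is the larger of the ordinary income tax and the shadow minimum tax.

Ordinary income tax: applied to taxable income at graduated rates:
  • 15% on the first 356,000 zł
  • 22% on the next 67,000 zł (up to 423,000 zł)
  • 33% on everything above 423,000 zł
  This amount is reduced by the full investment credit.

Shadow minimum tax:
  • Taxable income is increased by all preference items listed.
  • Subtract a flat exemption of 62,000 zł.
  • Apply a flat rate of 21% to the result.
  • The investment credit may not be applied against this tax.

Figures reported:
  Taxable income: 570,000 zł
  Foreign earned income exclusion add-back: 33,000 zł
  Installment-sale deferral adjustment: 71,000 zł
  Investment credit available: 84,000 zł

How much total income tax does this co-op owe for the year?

Ordinary income tax:
  356,000 zł × 15% = 53,400 zł
  67,000 zł × 22% = 14,740 zł
  147,000 zł × 33% = 48,510 zł
  → 116,650 zł
  Less investment credit 84,000 zł → 32,650 zł

Shadow minimum tax:
  Adjusted income: 570,000 zł + 33,000 zł + 71,000 zł = 674,000 zł
  Less exemption 62,000 zł → base 612,000 zł
  612,000 zł × 21% = 128,520 zł

128,520 zł > 32,650 zł, so the shadow minimum tax is the binding amount.

128,520 zł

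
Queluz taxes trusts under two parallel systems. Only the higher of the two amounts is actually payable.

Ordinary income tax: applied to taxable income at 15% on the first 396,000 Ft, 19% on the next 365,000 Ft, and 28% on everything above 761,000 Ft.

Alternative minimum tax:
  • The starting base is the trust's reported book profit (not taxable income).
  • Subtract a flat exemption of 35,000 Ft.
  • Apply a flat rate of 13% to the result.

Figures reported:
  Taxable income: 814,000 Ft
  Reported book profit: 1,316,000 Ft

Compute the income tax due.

Ordinary income tax:
  396,000 Ft × 15% = 59,400 Ft
  365,000 Ft × 19% = 69,350 Ft
  53,000 Ft × 28% = 14,840 Ft
  → 143,590 Ft

Alternative minimum tax:
  Base (reported book profit): 1,316,000 Ft
  Less exemption 35,000 Ft → base 1,281,000 Ft
  1,281,000 Ft × 13% = 166,530 Ft

166,530 Ft > 143,590 Ft, so the alternative minimum tax is the binding amount.

166,530 Ft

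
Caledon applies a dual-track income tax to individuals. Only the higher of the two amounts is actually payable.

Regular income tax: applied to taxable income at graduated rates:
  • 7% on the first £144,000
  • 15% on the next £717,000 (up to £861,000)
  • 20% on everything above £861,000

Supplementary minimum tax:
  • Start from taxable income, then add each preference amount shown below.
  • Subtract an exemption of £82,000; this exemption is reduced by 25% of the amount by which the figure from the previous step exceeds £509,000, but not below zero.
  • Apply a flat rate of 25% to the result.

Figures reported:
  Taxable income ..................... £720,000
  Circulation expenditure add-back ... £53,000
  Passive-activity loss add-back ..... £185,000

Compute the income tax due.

Supplementary minimum tax:
  Adjusted income: £720,000 + £53,000 + £185,000 = £958,000
  Exemption: 25% × (£958,000 − £509,000) = £112,250 ≥ £82,000, so the exemption is fully phased out
  Base: £958,000 − £0 = £958,000
  £958,000 × 25% = £239,500

Regular income tax:
  £144,000 × 7% = £10,080
  £576,000 × 15% = £86,400
  → £96,480

£239,500 > £96,480, so the supplementary minimum tax is the binding amount.

£239,500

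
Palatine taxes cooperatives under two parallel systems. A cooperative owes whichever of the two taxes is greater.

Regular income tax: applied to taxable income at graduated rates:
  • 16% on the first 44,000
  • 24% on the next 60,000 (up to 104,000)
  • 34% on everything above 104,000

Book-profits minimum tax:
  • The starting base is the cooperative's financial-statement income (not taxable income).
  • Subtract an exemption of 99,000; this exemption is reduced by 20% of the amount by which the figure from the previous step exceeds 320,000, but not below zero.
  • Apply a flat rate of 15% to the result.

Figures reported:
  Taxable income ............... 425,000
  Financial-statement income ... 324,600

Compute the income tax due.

130,580

Regular income tax:
  44,000 × 16% = 7,040
  60,000 × 24% = 14,400
  321,000 × 34% = 109,140
  → 130,580

Book-profits minimum tax:
  Base (financial-statement income): 324,600
  Exemption: 99,000 − 20% × (324,600 − 320,000) = 99,000 − 920 = 98,080
  Base: 324,600 − 98,080 = 226,520
  226,520 × 15% = 33,978

130,580 > 33,978, so the regular income tax governs.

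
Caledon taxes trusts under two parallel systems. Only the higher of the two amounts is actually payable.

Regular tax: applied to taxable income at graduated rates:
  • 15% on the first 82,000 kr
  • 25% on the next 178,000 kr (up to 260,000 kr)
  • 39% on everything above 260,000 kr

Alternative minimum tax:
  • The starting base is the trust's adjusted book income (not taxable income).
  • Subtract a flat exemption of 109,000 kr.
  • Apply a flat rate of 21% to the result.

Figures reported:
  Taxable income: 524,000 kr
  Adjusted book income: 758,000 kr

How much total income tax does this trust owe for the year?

Regular tax:
  82,000 kr × 15% = 12,300 kr
  178,000 kr × 25% = 44,500 kr
  264,000 kr × 39% = 102,960 kr
  → 159,760 kr

Alternative minimum tax:
  Base (adjusted book income): 758,000 kr
  Less exemption 109,000 kr → base 649,000 kr
  649,000 kr × 21% = 136,290 kr

159,760 kr > 136,290 kr, so the regular tax governs.

159,760 kr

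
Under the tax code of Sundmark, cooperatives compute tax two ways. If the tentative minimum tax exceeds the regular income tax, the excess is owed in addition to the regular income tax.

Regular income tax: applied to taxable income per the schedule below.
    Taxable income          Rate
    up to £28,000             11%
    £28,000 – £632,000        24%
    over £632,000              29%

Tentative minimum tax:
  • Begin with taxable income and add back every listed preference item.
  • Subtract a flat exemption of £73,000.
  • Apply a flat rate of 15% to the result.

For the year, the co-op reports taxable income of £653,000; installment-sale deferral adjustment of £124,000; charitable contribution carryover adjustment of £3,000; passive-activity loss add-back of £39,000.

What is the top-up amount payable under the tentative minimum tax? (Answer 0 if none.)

Regular income tax:
  £28,000 × 11% = £3,080
  £604,000 × 24% = £144,960
  £21,000 × 29% = £6,090
  → £154,130

Tentative minimum tax:
  Adjusted income: £653,000 + £124,000 + £3,000 + £39,000 = £819,000
  Less exemption £73,000 → base £746,000
  £746,000 × 15% = £111,900

£111,900 ≤ £154,130, so no add-on is due.

£0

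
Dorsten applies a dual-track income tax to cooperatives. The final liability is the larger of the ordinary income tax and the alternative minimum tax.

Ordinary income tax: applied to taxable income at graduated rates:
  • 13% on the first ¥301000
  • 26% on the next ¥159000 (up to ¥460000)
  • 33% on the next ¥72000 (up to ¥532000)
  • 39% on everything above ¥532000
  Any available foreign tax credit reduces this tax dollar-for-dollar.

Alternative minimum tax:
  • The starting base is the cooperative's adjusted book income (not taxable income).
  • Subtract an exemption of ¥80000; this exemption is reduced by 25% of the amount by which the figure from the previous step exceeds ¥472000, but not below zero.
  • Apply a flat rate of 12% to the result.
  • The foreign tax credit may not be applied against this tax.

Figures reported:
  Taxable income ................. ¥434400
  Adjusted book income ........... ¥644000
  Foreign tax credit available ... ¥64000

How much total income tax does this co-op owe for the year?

¥72840

Ordinary income tax:
  ¥301000 × 13% = ¥39130
  ¥133400 × 26% = ¥34684
  → ¥73814
  Less foreign tax credit ¥64000 → ¥9814

Alternative minimum tax:
  Base (adjusted book income): ¥644000
  Exemption: ¥80000 − 25% × (¥644000 − ¥472000) = ¥80000 − ¥43000 = ¥37000
  Base: ¥644000 − ¥37000 = ¥607000
  ¥607000 × 12% = ¥72840

¥72840 > ¥9814, so the alternative minimum tax is the binding amount.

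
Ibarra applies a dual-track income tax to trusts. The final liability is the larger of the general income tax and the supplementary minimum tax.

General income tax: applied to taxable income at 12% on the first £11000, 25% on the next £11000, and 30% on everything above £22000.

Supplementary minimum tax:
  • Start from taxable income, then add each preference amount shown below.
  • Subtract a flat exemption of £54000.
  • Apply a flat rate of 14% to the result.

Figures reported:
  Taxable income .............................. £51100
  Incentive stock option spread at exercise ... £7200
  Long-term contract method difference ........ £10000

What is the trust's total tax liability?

Supplementary minimum tax:
  Adjusted income: £51100 + £7200 + £10000 = £68300
  Less exemption £54000 → base £14300
  £14300 × 14% = £2002

General income tax:
  £11000 × 12% = £1320
  £11000 × 25% = £2750
  £29100 × 30% = £8730
  → £12800

£12800 > £2002, so the general income tax governs.

£12800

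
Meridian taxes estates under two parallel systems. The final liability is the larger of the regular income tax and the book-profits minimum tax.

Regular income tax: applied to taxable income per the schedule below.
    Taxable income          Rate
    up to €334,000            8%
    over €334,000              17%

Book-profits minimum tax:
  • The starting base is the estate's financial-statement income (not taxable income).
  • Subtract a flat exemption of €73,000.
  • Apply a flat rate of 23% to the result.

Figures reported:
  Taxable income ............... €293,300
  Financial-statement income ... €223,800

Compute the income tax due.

Book-profits minimum tax:
  Base (financial-statement income): €223,800
  Less exemption €73,000 → base €150,800
  €150,800 × 23% = €34,684

Regular income tax:
  €293,300 × 8% = €23,464

€34,684 > €23,464, so the book-profits minimum tax is the binding amount.

€34,684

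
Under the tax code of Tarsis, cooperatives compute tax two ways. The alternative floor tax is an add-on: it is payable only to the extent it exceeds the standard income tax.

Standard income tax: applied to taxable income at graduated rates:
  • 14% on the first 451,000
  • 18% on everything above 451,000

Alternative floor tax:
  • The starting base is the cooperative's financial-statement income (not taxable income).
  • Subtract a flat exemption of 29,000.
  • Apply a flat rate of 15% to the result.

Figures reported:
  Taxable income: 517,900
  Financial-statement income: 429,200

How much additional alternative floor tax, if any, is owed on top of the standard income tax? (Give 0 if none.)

0

Alternative floor tax:
  Base (financial-statement income): 429,200
  Less exemption 29,000 → base 400,200
  400,200 × 15% = 60,030

Standard income tax:
  451,000 × 14% = 63,140
  66,900 × 18% = 12,042
  → 75,182

60,030 ≤ 75,182, so no add-on is due.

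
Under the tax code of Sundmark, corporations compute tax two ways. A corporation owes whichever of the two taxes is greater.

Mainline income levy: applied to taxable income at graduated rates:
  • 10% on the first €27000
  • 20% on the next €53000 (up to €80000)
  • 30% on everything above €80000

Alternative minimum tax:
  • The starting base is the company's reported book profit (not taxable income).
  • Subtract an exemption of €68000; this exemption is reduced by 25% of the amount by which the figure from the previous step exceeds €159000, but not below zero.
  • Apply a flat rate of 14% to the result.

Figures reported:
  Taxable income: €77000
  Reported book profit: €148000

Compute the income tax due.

Mainline income levy:
  €27000 × 10% = €2700
  €50000 × 20% = €10000
  → €12700

Alternative minimum tax:
  Base (reported book profit): €148000
  Exemption: €148000 ≤ €159000, so full €68000 applies
  Base: €148000 − €68000 = €80000
  €80000 × 14% = €11200

€12700 > €11200, so the mainline income levy governs.

€12700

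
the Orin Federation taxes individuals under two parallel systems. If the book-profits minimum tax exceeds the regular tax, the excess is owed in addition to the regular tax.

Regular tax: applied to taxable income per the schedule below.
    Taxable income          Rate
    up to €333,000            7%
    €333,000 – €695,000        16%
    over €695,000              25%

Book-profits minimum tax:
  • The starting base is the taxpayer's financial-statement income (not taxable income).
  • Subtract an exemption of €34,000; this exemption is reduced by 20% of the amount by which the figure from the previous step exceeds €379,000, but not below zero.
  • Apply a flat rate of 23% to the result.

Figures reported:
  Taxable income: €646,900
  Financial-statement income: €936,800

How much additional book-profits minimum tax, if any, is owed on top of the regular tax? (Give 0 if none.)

€141,930

Regular tax:
  €333,000 × 7% = €23,310
  €313,900 × 16% = €50,224
  → €73,534

Book-profits minimum tax:
  Base (financial-statement income): €936,800
  Exemption: 20% × (€936,800 − €379,000) = €111,560 ≥ €34,000, so the exemption is fully phased out
  Base: €936,800 − €0 = €936,800
  €936,800 × 23% = €215,464

Excess of book-profits minimum tax over regular tax: €215,464 − €73,534 = €141,930.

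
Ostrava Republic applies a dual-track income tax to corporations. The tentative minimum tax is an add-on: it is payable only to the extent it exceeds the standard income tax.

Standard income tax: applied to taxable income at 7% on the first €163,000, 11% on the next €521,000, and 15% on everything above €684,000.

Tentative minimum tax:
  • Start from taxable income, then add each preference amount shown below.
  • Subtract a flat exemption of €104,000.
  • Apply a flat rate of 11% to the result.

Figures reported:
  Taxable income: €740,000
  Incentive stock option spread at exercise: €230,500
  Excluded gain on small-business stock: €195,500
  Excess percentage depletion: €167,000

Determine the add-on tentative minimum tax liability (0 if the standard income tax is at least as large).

Tentative minimum tax:
  Adjusted income: €740,000 + €230,500 + €195,500 + €167,000 = €1,333,000
  Less exemption €104,000 → base €1,229,000
  €1,229,000 × 11% = €135,190

Standard income tax:
  €163,000 × 7% = €11,410
  €521,000 × 11% = €57,310
  €56,000 × 15% = €8,400
  → €77,120

Excess of tentative minimum tax over standard income tax: €135,190 − €77,120 = €58,070.

€58,070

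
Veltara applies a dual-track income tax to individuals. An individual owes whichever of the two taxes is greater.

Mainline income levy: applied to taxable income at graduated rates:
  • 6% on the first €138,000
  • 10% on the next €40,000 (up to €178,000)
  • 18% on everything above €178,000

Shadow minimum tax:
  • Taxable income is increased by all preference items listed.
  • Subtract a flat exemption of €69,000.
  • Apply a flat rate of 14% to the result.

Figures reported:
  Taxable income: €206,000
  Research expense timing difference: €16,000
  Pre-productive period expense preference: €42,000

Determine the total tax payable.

Mainline income levy:
  €138,000 × 6% = €8,280
  €40,000 × 10% = €4,000
  €28,000 × 18% = €5,040
  → €17,320

Shadow minimum tax:
  Adjusted income: €206,000 + €16,000 + €42,000 = €264,000
  Less exemption €69,000 → base €195,000
  €195,000 × 14% = €27,300

€27,300 > €17,320, so the shadow minimum tax is the binding amount.

€27,300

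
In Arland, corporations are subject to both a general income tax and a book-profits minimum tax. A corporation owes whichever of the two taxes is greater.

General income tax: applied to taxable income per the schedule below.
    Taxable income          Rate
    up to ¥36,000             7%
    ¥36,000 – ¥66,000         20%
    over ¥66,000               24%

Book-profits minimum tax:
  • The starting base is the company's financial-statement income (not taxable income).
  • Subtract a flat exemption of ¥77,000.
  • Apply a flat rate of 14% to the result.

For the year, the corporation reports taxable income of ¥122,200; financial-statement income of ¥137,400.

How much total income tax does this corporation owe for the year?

¥22,008

Book-profits minimum tax:
  Base (financial-statement income): ¥137,400
  Less exemption ¥77,000 → base ¥60,400
  ¥60,400 × 14% = ¥8,456

General income tax:
  ¥36,000 × 7% = ¥2,520
  ¥30,000 × 20% = ¥6,000
  ¥56,200 × 24% = ¥13,488
  → ¥22,008

¥22,008 > ¥8,456, so the general income tax governs.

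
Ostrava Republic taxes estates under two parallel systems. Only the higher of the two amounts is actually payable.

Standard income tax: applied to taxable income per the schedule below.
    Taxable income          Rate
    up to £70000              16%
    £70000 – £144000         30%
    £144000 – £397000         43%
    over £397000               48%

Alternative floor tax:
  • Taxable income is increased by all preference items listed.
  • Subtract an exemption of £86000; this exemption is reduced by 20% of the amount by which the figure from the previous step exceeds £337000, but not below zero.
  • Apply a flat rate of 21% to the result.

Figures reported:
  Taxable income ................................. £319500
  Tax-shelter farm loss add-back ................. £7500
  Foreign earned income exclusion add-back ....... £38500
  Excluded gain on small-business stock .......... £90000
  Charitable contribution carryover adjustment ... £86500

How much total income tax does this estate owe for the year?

£108865

Alternative floor tax:
  Adjusted income: £319500 + £7500 + £38500 + £90000 + £86500 = £542000
  Exemption: £86000 − 20% × (£542000 − £337000) = £86000 − £41000 = £45000
  Base: £542000 − £45000 = £497000
  £497000 × 21% = £104370

Standard income tax:
  £70000 × 16% = £11200
  £74000 × 30% = £22200
  £175500 × 43% = £75465
  → £108865

£108865 > £104370, so the standard income tax governs.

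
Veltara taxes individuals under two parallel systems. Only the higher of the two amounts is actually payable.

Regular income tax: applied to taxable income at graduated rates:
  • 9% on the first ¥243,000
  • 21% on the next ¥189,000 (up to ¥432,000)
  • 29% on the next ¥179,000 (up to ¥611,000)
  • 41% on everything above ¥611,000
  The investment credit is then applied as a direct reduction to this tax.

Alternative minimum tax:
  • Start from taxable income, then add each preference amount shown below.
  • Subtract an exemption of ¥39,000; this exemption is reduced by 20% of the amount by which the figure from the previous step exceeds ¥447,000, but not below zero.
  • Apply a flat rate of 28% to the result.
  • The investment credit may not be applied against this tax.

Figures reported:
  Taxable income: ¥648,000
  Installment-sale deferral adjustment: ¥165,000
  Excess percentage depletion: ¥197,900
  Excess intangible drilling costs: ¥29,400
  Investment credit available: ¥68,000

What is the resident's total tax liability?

¥291,284

Alternative minimum tax:
  Adjusted income: ¥648,000 + ¥165,000 + ¥197,900 + ¥29,400 = ¥1,040,300
  Exemption: 20% × (¥1,040,300 − ¥447,000) = ¥118,660 ≥ ¥39,000, so the exemption is fully phased out
  Base: ¥1,040,300 − ¥0 = ¥1,040,300
  ¥1,040,300 × 28% = ¥291,284

Regular income tax:
  ¥243,000 × 9% = ¥21,870
  ¥189,000 × 21% = ¥39,690
  ¥179,000 × 29% = ¥51,910
  ¥37,000 × 41% = ¥15,170
  → ¥128,640
  Less investment credit ¥68,000 → ¥60,640

¥291,284 > ¥60,640, so the alternative minimum tax is the binding amount.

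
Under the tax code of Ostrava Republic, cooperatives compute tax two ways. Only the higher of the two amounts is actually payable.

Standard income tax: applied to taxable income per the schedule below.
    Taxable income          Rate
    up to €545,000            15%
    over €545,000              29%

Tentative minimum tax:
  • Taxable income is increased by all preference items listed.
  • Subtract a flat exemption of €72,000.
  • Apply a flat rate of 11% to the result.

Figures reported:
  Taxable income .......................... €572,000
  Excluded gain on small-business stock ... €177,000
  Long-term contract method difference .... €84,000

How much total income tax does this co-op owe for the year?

Tentative minimum tax:
  Adjusted income: €572,000 + €177,000 + €84,000 = €833,000
  Less exemption €72,000 → base €761,000
  €761,000 × 11% = €83,710

Standard income tax:
  €545,000 × 15% = €81,750
  €27,000 × 29% = €7,830
  → €89,580

€89,580 > €83,710, so the standard income tax governs.

€89,580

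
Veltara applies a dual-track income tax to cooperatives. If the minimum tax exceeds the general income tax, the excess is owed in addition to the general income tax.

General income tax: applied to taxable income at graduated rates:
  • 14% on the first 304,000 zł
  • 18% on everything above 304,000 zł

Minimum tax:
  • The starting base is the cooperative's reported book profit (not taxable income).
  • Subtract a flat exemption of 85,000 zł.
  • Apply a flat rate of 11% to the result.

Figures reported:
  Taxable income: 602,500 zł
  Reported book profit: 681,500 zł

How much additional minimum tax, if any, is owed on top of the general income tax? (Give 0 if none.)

0 zł

Minimum tax:
  Base (reported book profit): 681,500 zł
  Less exemption 85,000 zł → base 596,500 zł
  596,500 zł × 11% = 65,615 zł

General income tax:
  304,000 zł × 14% = 42,560 zł
  298,500 zł × 18% = 53,730 zł
  → 96,290 zł

65,615 zł ≤ 96,290 zł, so no add-on is due.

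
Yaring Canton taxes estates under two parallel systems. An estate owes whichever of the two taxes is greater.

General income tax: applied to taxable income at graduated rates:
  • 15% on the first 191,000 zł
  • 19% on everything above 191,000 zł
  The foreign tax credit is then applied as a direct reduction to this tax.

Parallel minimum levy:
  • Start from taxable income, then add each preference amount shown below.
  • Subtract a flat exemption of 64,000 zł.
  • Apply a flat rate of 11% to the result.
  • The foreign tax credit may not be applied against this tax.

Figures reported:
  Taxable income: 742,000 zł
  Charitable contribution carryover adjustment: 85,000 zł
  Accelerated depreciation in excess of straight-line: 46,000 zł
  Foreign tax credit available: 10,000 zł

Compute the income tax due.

General income tax:
  191,000 zł × 15% = 28,650 zł
  551,000 zł × 19% = 104,690 zł
  → 133,340 zł
  Less foreign tax credit 10,000 zł → 123,340 zł

Parallel minimum levy:
  Adjusted income: 742,000 zł + 85,000 zł + 46,000 zł = 873,000 zł
  Less exemption 64,000 zł → base 809,000 zł
  809,000 zł × 11% = 88,990 zł

123,340 zł > 88,990 zł, so the general income tax governs.

123,340 zł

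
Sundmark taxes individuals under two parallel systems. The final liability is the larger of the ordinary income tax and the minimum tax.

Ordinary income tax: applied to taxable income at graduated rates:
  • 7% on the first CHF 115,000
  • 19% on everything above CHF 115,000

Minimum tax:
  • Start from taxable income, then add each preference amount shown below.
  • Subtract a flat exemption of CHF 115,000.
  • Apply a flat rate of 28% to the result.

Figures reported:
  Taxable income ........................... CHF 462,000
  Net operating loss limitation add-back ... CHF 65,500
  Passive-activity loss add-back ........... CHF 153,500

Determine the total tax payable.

CHF 158,480

Ordinary income tax:
  CHF 115,000 × 7% = CHF 8,050
  CHF 347,000 × 19% = CHF 65,930
  → CHF 73,980

Minimum tax:
  Adjusted income: CHF 462,000 + CHF 65,500 + CHF 153,500 = CHF 681,000
  Less exemption CHF 115,000 → base CHF 566,000
  CHF 566,000 × 28% = CHF 158,480

CHF 158,480 > CHF 73,980, so the minimum tax is the binding amount.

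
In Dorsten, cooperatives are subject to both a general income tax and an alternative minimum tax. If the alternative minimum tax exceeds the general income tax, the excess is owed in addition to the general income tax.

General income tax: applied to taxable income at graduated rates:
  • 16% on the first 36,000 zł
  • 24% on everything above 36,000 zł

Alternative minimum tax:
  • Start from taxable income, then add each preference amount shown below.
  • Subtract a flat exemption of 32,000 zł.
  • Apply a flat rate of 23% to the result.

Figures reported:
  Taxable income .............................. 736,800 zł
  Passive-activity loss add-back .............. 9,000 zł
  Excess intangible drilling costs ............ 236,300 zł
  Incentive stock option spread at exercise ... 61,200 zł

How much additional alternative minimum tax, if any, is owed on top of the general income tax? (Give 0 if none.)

General income tax:
  36,000 zł × 16% = 5,760 zł
  700,800 zł × 24% = 168,192 zł
  → 173,952 zł

Alternative minimum tax:
  Adjusted income: 736,800 zł + 9,000 zł + 236,300 zł + 61,200 zł = 1,043,300 zł
  Less exemption 32,000 zł → base 1,011,300 zł
  1,011,300 zł × 23% = 232,599 zł

Excess of alternative minimum tax over general income tax: 232,599 zł − 173,952 zł = 58,647 zł.

58,647 zł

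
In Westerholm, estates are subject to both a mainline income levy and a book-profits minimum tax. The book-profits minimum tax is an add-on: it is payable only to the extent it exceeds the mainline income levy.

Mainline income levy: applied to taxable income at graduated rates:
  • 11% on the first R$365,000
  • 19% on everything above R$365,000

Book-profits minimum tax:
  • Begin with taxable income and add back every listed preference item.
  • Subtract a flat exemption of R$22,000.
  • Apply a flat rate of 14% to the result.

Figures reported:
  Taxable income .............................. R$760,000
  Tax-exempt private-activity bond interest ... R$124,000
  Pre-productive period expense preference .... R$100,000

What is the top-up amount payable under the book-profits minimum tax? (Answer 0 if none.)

Book-profits minimum tax:
  Adjusted income: R$760,000 + R$124,000 + R$100,000 = R$984,000
  Less exemption R$22,000 → base R$962,000
  R$962,000 × 14% = R$134,680

Mainline income levy:
  R$365,000 × 11% = R$40,150
  R$395,000 × 19% = R$75,050
  → R$115,200

Excess of book-profits minimum tax over mainline income levy: R$134,680 − R$115,200 = R$19,480.

R$19,480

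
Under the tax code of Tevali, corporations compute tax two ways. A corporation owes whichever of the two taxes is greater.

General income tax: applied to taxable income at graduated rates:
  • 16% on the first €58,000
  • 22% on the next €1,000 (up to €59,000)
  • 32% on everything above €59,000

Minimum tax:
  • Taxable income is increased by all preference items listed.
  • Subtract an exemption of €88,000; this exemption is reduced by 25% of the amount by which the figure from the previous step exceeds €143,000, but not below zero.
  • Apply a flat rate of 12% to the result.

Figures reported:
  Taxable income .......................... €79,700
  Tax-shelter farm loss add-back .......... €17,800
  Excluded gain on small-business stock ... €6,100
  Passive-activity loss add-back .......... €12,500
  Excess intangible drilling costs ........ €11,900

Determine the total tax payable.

€16,124

Minimum tax:
  Adjusted income: €79,700 + €17,800 + €6,100 + €12,500 + €11,900 = €128,000
  Exemption: €128,000 ≤ €143,000, so full €88,000 applies
  Base: €128,000 − €88,000 = €40,000
  €40,000 × 12% = €4,800

General income tax:
  €58,000 × 16% = €9,280
  €1,000 × 22% = €220
  €20,700 × 32% = €6,624
  → €16,124

€16,124 > €4,800, so the general income tax governs.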